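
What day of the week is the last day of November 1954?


November 1954 has 30 days
Anchor: Jan 1, 1954. With p = 1954 - 1 = 1953: (p + p//4 - p//100 + p//400) mod 7 = (1953 + 488 - 19 + 4) mod 7 = 2426 mod 7 = 4 -> Friday (Mon=0 ... Sun=6)
Days before November (Jan-Oct): 304; November 1 index = (4 + 304) mod 7 = 0 -> Monday
Last day offset: 30 - 1 = 29 days
Weekday index = (0 + 29) mod 7 = 1

Tuesday, November 30


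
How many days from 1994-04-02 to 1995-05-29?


From 1994-04-02 to 1995-05-29
1994-04-02: days before April = 31 + 28 + 31 = 90 (1994 is not a leap year); day of year = 90 + 2 = 92
1995-05-29: days before May = 31 + 28 + 31 + 30 = 120 (1995 is not a leap year); day of year = 120 + 29 = 149
Rest of 1994: 365 - 92 = 273
Total = 273 + 149 = 422

422 days


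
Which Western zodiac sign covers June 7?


Date: June 7
Conventional tropical zodiac dates: Gemini from May 21 onward; Cancer starts June 21
June 7 falls within the Gemini range

Gemini


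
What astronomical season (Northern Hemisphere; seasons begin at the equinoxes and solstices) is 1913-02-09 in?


Date: February 9
Astronomical Winter (approx.; exact equinox/solstice day varies by year): December 21 to March 19
February 9 falls within the Winter window

Winter


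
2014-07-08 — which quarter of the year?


Month: July (month 7)
Q1: Jan-Mar, Q2: Apr-Jun, Q3: Jul-Sep, Q4: Oct-Dec

Q3


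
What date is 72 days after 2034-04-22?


Start: 2034-04-22, add 72 days
April 2034 has 30 days: 30 - 22 = 8 days to April 30 -> 64 left
May 2034 has 31 days -> 33 left
June 2034 has 30 days -> 3 left
July 2034: 3 <= 31 -> lands on July 3

Result: 2034-07-03


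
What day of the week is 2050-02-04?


Date: February 4, 2050
Anchor: Jan 1, 2050. With p = 2050 - 1 = 2049: (p + p//4 - p//100 + p//400) mod 7 = (2049 + 512 - 20 + 5) mod 7 = 2546 mod 7 = 5 -> Saturday (Mon=0 ... Sun=6)
Days before February (Jan): 31; offset = 31 + 4 - 1 = 34
Weekday index = (5 + 34) mod 7 = 4

Day of the week: Friday


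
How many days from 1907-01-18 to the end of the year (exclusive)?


Day of year: 18 of 365
Remaining = 365 - 18

347 days


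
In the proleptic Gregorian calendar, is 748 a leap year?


Gregorian leap year rule: divisible by 4, but not by 100, unless also by 400.
748 is divisible by 4 but not 100 -> leap year

Yes


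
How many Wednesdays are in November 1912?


November 1912 has 30 days
Anchor: Jan 1, 1912. With p = 1912 - 1 = 1911: (p + p//4 - p//100 + p//400) mod 7 = (1911 + 477 - 19 + 4) mod 7 = 2373 mod 7 = 0 -> Monday (Mon=0 ... Sun=6)
Days before November (Jan-Oct): 305; November 1 index = (0 + 305) mod 7 = 4 -> Friday
First Wednesday is November 6
Wednesdays: 6, 13, 20, 27

4 Wednesdays


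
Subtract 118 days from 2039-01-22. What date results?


Start: 2039-01-22, subtract 118 days
Back 22 days from January 22 reaches December 31, 2038 -> 96 left
December 2038 has 31 days -> back to November 30, 2038 -> 65 left
November 2038 has 30 days -> back to October 31, 2038 -> 35 left
October 2038 has 31 days -> back to September 30, 2038 -> 4 left
September 2038: 30 - 4 = 26 -> lands on September 26

Result: 2038-09-26


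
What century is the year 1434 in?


Century = (year - 1) // 100 + 1
= (1434 - 1) // 100 + 1
= 1433 // 100 + 1
= 14 + 1

15th century


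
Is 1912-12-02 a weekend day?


Anchor: Jan 1, 1912. With p = 1912 - 1 = 1911: (p + p//4 - p//100 + p//400) mod 7 = (1911 + 477 - 19 + 4) mod 7 = 2373 mod 7 = 0 -> Monday (Mon=0 ... Sun=6)
Day of year: 337; offset = 336
Weekday index = (0 + 336) mod 7 = 0 -> Monday
Weekend days: Saturday, Sunday

No


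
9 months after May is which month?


May is month 5
5 + 9 = 14; wrap: 14 - 12 = 2

February


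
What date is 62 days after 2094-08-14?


Start: 2094-08-14, add 62 days
August 2094 has 31 days: 31 - 14 = 17 days to August 31 -> 45 left
September 2094 has 30 days -> 15 left
October 2094: 15 <= 31 -> lands on October 15

Result: 2094-10-15


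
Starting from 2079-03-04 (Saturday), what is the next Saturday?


Current: Saturday
Target: Saturday
Days ahead: 7

Next Saturday: 2079-03-11


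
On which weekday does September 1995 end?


September 1995 has 30 days
Anchor: Jan 1, 1995. With p = 1995 - 1 = 1994: (p + p//4 - p//100 + p//400) mod 7 = (1994 + 498 - 19 + 4) mod 7 = 2477 mod 7 = 6 -> Sunday (Mon=0 ... Sun=6)
Days before September (Jan-Aug): 243; September 1 index = (6 + 243) mod 7 = 4 -> Friday
Last day offset: 30 - 1 = 29 days
Weekday index = (4 + 29) mod 7 = 5

Saturday, September 30


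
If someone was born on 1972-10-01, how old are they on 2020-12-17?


Birth: 1972-10-01
Reference: 2020-12-17
Year difference: 2020 - 1972 = 48

48 years old


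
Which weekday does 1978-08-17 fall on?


Date: August 17, 1978
Anchor: Jan 1, 1978. With p = 1978 - 1 = 1977: (p + p//4 - p//100 + p//400) mod 7 = (1977 + 494 - 19 + 4) mod 7 = 2456 mod 7 = 6 -> Sunday (Mon=0 ... Sun=6)
Days before August (Jan-Jul): 212; offset = 212 + 17 - 1 = 228
Weekday index = (6 + 228) mod 7 = 3

Day of the week: Thursday


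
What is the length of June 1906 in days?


June 1906

30 days


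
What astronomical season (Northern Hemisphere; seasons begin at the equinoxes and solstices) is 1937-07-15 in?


Date: July 15
Astronomical Summer (approx.; exact equinox/solstice day varies by year): June 21 to September 21
July 15 falls within the Summer window

Summer


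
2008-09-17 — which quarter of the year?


Month: September (month 9)
Q1: Jan-Mar, Q2: Apr-Jun, Q3: Jul-Sep, Q4: Oct-Dec

Q3


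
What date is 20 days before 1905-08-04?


Start: 1905-08-04, subtract 20 days
Back 4 days from August 4 reaches July 31, 1905 -> 16 left
July 1905: 31 - 16 = 15 -> lands on July 15

Result: 1905-07-15


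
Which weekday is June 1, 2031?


Target: June 1, 2031
Anchor: Jan 1, 2031. With p = 2031 - 1 = 2030: (p + p//4 - p//100 + p//400) mod 7 = (2030 + 507 - 20 + 5) mod 7 = 2522 mod 7 = 2 -> Wednesday (Mon=0 ... Sun=6)
Days before June (Jan-May): 151 days
Weekday index = (2 + 151) mod 7 = 6

Sunday


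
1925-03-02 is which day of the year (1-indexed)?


Date: March 2, 1925
Days in months 1 through 2: 59
Plus 2 days in March

Day of year: 61


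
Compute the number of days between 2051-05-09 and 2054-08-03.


From 2051-05-09 to 2054-08-03
2051-05-09: days before May = 31 + 28 + 31 + 30 = 120 (2051 is not a leap year); day of year = 120 + 9 = 129
2054-08-03: days before August = 31 + 28 + 31 + 30 + 31 + 30 + 31 = 212 (2054 is not a leap year); day of year = 212 + 3 = 215
Rest of 2051: 365 - 129 = 236
Full years 2052 (366), 2053 (365): 731
Total = 236 + 731 + 215 = 1182

1182 days


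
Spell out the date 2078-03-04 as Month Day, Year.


ISO 2078-03-04 parses as year=2078, month=03, day=04
Month 3 -> March

March 4, 2078


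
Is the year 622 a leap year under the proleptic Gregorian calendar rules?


Gregorian leap year rule: divisible by 4, but not by 100, unless also by 400.
622 is not divisible by 4 -> not a leap year

No


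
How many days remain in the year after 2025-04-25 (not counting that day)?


Day of year: 115 of 365
Remaining = 365 - 115

250 days


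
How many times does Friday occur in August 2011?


August 2011 has 31 days
Anchor: Jan 1, 2011. With p = 2011 - 1 = 2010: (p + p//4 - p//100 + p//400) mod 7 = (2010 + 502 - 20 + 5) mod 7 = 2497 mod 7 = 5 -> Saturday (Mon=0 ... Sun=6)
Days before August (Jan-Jul): 212; August 1 index = (5 + 212) mod 7 = 0 -> Monday
First Friday is August 5
Fridays: 5, 12, 19, 26

4 Fridays


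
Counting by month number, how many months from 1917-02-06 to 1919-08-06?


From February 1917 to August 1919
2 years * 12 = 24 months, plus 6 months = 30

30 months


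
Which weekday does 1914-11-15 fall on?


Date: November 15, 1914
Anchor: Jan 1, 1914. With p = 1914 - 1 = 1913: (p + p//4 - p//100 + p//400) mod 7 = (1913 + 478 - 19 + 4) mod 7 = 2376 mod 7 = 3 -> Thursday (Mon=0 ... Sun=6)
Days before November (Jan-Oct): 304; offset = 304 + 15 - 1 = 318
Weekday index = (3 + 318) mod 7 = 6

Day of the week: Sunday


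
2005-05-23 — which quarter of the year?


Month: May (month 5)
Q1: Jan-Mar, Q2: Apr-Jun, Q3: Jul-Sep, Q4: Oct-Dec

Q2


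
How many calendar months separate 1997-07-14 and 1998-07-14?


From July 1997 to July 1998
1 year * 12 = 12 months = 12

12 months


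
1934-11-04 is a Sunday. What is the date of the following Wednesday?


Current: Sunday
Target: Wednesday
Days ahead: 3

Next Wednesday: 1934-11-07


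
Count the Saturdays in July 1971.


July 1971 has 31 days
Anchor: Jan 1, 1971. With p = 1971 - 1 = 1970: (p + p//4 - p//100 + p//400) mod 7 = (1970 + 492 - 19 + 4) mod 7 = 2447 mod 7 = 4 -> Friday (Mon=0 ... Sun=6)
Days before July (Jan-Jun): 181; July 1 index = (4 + 181) mod 7 = 3 -> Thursday
First Saturday is July 3
Saturdays: 3, 10, 17, 24, 31

5 Saturdays


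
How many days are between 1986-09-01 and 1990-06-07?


From 1986-09-01 to 1990-06-07
1986-09-01: days before September = 31 + 28 + 31 + 30 + 31 + 30 + 31 + 31 = 243 (1986 is not a leap year); day of year = 243 + 1 = 244
1990-06-07: days before June = 31 + 28 + 31 + 30 + 31 = 151 (1990 is not a leap year); day of year = 151 + 7 = 158
Rest of 1986: 365 - 244 = 121
Full years 1987 (365), 1988 (366), 1989 (365): 1096
Total = 121 + 1096 + 158 = 1375

1375 days


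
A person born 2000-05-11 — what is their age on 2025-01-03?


Birth: 2000-05-11
Reference: 2025-01-03
Year difference: 2025 - 2000 = 25
Birthday not yet reached in 2025, subtract 1

24 years old


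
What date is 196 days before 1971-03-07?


Start: 1971-03-07, subtract 196 days
Back 7 days from March 7 reaches February 28, 1971 -> 189 left
February 1971 has 28 days -> back to January 31, 1971 -> 161 left
January 1971 has 31 days -> back to December 31, 1970 -> 130 left
December 1970 has 31 days -> back to November 30, 1970 -> 99 left
November 1970 has 30 days -> back to October 31, 1970 -> 69 left
October 1970 has 31 days -> back to September 30, 1970 -> 38 left
September 1970 has 30 days -> back to August 31, 1970 -> 8 left
August 1970: 31 - 8 = 23 -> lands on August 23

Result: 1970-08-23


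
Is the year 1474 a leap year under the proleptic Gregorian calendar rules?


Gregorian leap year rule: divisible by 4, but not by 100, unless also by 400.
1474 is not divisible by 4 -> not a leap year

No


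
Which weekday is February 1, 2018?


Target: February 1, 2018
Anchor: Jan 1, 2018. With p = 2018 - 1 = 2017: (p + p//4 - p//100 + p//400) mod 7 = (2017 + 504 - 20 + 5) mod 7 = 2506 mod 7 = 0 -> Monday (Mon=0 ... Sun=6)
Days before February (Jan): 31 days
Weekday index = (0 + 31) mod 7 = 3

Thursday


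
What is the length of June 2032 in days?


June 2032

30 days


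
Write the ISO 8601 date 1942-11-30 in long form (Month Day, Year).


ISO 1942-11-30 parses as year=1942, month=11, day=30
Month 11 -> November

November 30, 1942


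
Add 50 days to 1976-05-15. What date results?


Start: 1976-05-15, add 50 days
May 1976 has 31 days: 31 - 15 = 16 days to May 31 -> 34 left
June 1976 has 30 days -> 4 left
July 1976: 4 <= 31 -> lands on July 4

Result: 1976-07-04


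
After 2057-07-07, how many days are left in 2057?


Day of year: 188 of 365
Remaining = 365 - 188

177 days


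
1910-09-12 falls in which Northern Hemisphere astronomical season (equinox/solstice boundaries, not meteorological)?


Date: September 12
Astronomical Summer (approx.; exact equinox/solstice day varies by year): June 21 to September 21
September 12 falls within the Summer window

Summer


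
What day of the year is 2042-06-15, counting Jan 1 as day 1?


Date: June 15, 2042
Days in months 1 through 5: 151
Plus 15 days in June

Day of year: 166


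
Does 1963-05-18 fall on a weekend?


Anchor: Jan 1, 1963. With p = 1963 - 1 = 1962: (p + p//4 - p//100 + p//400) mod 7 = (1962 + 490 - 19 + 4) mod 7 = 2437 mod 7 = 1 -> Tuesday (Mon=0 ... Sun=6)
Day of year: 138; offset = 137
Weekday index = (1 + 137) mod 7 = 5 -> Saturday
Weekend days: Saturday, Sunday

Yes


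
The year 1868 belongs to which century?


Century = (year - 1) // 100 + 1
= (1868 - 1) // 100 + 1
= 1867 // 100 + 1
= 18 + 1

19th century


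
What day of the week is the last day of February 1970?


February 1970 has 28 days
Anchor: Jan 1, 1970. With p = 1970 - 1 = 1969: (p + p//4 - p//100 + p//400) mod 7 = (1969 + 492 - 19 + 4) mod 7 = 2446 mod 7 = 3 -> Thursday (Mon=0 ... Sun=6)
Days before February (Jan): 31; February 1 index = (3 + 31) mod 7 = 6 -> Sunday
Last day offset: 28 - 1 = 27 days
Weekday index = (6 + 27) mod 7 = 5

Saturday, February 28


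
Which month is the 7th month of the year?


Month 7 of 12

July


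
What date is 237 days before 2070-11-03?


Start: 2070-11-03, subtract 237 days
Back 3 days from November 3 reaches October 31, 2070 -> 234 left
October 2070 has 31 days -> back to September 30, 2070 -> 203 left
September 2070 has 30 days -> back to August 31, 2070 -> 173 left
August 2070 has 31 days -> back to July 31, 2070 -> 142 left
July 2070 has 31 days -> back to June 30, 2070 -> 111 left
June 2070 has 30 days -> back to May 31, 2070 -> 81 left
May 2070 has 31 days -> back to April 30, 2070 -> 50 left
April 2070 has 30 days -> back to March 31, 2070 -> 20 left
March 2070: 31 - 20 = 11 -> lands on March 11

Result: 2070-03-11


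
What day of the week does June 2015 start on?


Target: June 1, 2015
Anchor: Jan 1, 2015. With p = 2015 - 1 = 2014: (p + p//4 - p//100 + p//400) mod 7 = (2014 + 503 - 20 + 5) mod 7 = 2502 mod 7 = 3 -> Thursday (Mon=0 ... Sun=6)
Days before June (Jan-May): 151 days
Weekday index = (3 + 151) mod 7 = 0

Monday


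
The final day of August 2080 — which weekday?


August 2080 has 31 days
Anchor: Jan 1, 2080. With p = 2080 - 1 = 2079: (p + p//4 - p//100 + p//400) mod 7 = (2079 + 519 - 20 + 5) mod 7 = 2583 mod 7 = 0 -> Monday (Mon=0 ... Sun=6)
Days before August (Jan-Jul): 213; August 1 index = (0 + 213) mod 7 = 3 -> Thursday
Last day offset: 31 - 1 = 30 days
Weekday index = (3 + 30) mod 7 = 5

Saturday, August 31


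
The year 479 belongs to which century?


Century = (year - 1) // 100 + 1
= (479 - 1) // 100 + 1
= 478 // 100 + 1
= 4 + 1

5th century


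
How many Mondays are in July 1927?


July 1927 has 31 days
Anchor: Jan 1, 1927. With p = 1927 - 1 = 1926: (p + p//4 - p//100 + p//400) mod 7 = (1926 + 481 - 19 + 4) mod 7 = 2392 mod 7 = 5 -> Saturday (Mon=0 ... Sun=6)
Days before July (Jan-Jun): 181; July 1 index = (5 + 181) mod 7 = 4 -> Friday
First Monday is July 4
Mondays: 4, 11, 18, 25

4 Mondays


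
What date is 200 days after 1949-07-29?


Start: 1949-07-29, add 200 days
July 1949 has 31 days: 31 - 29 = 2 days to July 31 -> 198 left
August 1949 has 31 days -> 167 left
September 1949 has 30 days -> 137 left
October 1949 has 31 days -> 106 left
November 1949 has 30 days -> 76 left
December 1949 has 31 days -> 45 left
January 1950 has 31 days -> 14 left
February 1950: 14 <= 28 -> lands on February 14

Result: 1950-02-14


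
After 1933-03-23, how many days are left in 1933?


Day of year: 82 of 365
Remaining = 365 - 82

283 days


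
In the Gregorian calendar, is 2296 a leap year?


Gregorian leap year rule: divisible by 4, but not by 100, unless also by 400.
2296 is divisible by 4 but not 100 -> leap year

Yes


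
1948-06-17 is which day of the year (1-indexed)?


Date: June 17, 1948
Days in months 1 through 5: 152
Plus 17 days in June

Day of year: 169


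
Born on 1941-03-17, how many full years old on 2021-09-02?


Birth: 1941-03-17
Reference: 2021-09-02
Year difference: 2021 - 1941 = 80

80 years old


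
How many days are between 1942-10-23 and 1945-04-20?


From 1942-10-23 to 1945-04-20
1942-10-23: days before October = 31 + 28 + 31 + 30 + 31 + 30 + 31 + 31 + 30 = 273 (1942 is not a leap year); day of year = 273 + 23 = 296
1945-04-20: days before April = 31 + 28 + 31 = 90 (1945 is not a leap year); day of year = 90 + 20 = 110
Rest of 1942: 365 - 296 = 69
Full years 1943 (365), 1944 (366): 731
Total = 69 + 731 + 110 = 910

910 days


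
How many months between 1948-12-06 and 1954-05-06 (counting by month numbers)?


From December 1948 to May 1954
6 years * 12 = 72 months, minus 7 months = 65

65 months


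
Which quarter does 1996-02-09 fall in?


Month: February (month 2)
Q1: Jan-Mar, Q2: Apr-Jun, Q3: Jul-Sep, Q4: Oct-Dec

Q1


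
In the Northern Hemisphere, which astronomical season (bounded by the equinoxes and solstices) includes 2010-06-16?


Date: June 16
Astronomical Spring (approx.; exact equinox/solstice day varies by year): March 20 to June 20
June 16 falls within the Spring window

Spring


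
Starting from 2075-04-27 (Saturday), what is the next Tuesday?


Current: Saturday
Target: Tuesday
Days ahead: 3

Next Tuesday: 2075-04-30


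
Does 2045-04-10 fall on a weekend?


Anchor: Jan 1, 2045. With p = 2045 - 1 = 2044: (p + p//4 - p//100 + p//400) mod 7 = (2044 + 511 - 20 + 5) mod 7 = 2540 mod 7 = 6 -> Sunday (Mon=0 ... Sun=6)
Day of year: 100; offset = 99
Weekday index = (6 + 99) mod 7 = 0 -> Monday
Weekend days: Saturday, Sunday

No


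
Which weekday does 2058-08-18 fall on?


Date: August 18, 2058
Anchor: Jan 1, 2058. With p = 2058 - 1 = 2057: (p + p//4 - p//100 + p//400) mod 7 = (2057 + 514 - 20 + 5) mod 7 = 2556 mod 7 = 1 -> Tuesday (Mon=0 ... Sun=6)
Days before August (Jan-Jul): 212; offset = 212 + 18 - 1 = 229
Weekday index = (1 + 229) mod 7 = 6

Day of the week: Sunday


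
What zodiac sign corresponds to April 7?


Date: April 7
Conventional tropical zodiac dates: Aries from March 21 onward; Taurus starts April 20
April 7 falls within the Aries range

Aries


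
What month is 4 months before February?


February is month 2
2 - 4 = -2; wrap: -2 + 12 = 10

October


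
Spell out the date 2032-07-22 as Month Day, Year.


ISO 2032-07-22 parses as year=2032, month=07, day=22
Month 7 -> July

July 22, 2032


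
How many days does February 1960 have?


February 1960 (leap year: yes)

29 days


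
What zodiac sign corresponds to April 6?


Date: April 6
Conventional tropical zodiac dates: Aries from March 21 onward; Taurus starts April 20
April 6 falls within the Aries range

Aries


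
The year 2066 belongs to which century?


Century = (year - 1) // 100 + 1
= (2066 - 1) // 100 + 1
= 2065 // 100 + 1
= 20 + 1

21st century


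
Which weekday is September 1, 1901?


Target: September 1, 1901
Anchor: Jan 1, 1901. With p = 1901 - 1 = 1900: (p + p//4 - p//100 + p//400) mod 7 = (1900 + 475 - 19 + 4) mod 7 = 2360 mod 7 = 1 -> Tuesday (Mon=0 ... Sun=6)
Days before September (Jan-Aug): 243 days
Weekday index = (1 + 243) mod 7 = 6

Sunday


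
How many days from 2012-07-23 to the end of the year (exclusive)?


Day of year: 205 of 366
Remaining = 366 - 205

161 days


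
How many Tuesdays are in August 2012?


August 2012 has 31 days
Anchor: Jan 1, 2012. With p = 2012 - 1 = 2011: (p + p//4 - p//100 + p//400) mod 7 = (2011 + 502 - 20 + 5) mod 7 = 2498 mod 7 = 6 -> Sunday (Mon=0 ... Sun=6)
Days before August (Jan-Jul): 213; August 1 index = (6 + 213) mod 7 = 2 -> Wednesday
First Tuesday is August 7
Tuesdays: 7, 14, 21, 28

4 Tuesdays


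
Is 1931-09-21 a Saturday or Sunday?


Anchor: Jan 1, 1931. With p = 1931 - 1 = 1930: (p + p//4 - p//100 + p//400) mod 7 = (1930 + 482 - 19 + 4) mod 7 = 2397 mod 7 = 3 -> Thursday (Mon=0 ... Sun=6)
Day of year: 264; offset = 263
Weekday index = (3 + 263) mod 7 = 0 -> Monday
Weekend days: Saturday, Sunday

No


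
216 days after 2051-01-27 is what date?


Start: 2051-01-27, add 216 days
January 2051 has 31 days: 31 - 27 = 4 days to January 31 -> 212 left
February 2051 has 28 days -> 184 left
March 2051 has 31 days -> 153 left
April 2051 has 30 days -> 123 left
May 2051 has 31 days -> 92 left
June 2051 has 30 days -> 62 left
July 2051 has 31 days -> 31 left
August 2051: 31 <= 31 -> lands on August 31

Result: 2051-08-31


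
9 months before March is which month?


March is month 3
3 - 9 = -6; wrap: -6 + 12 = 6

June


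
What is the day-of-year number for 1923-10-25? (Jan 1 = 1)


Date: October 25, 1923
Days in months 1 through 9: 273
Plus 25 days in October

Day of year: 298


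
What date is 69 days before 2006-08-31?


Start: 2006-08-31, subtract 69 days
Back 31 days from August 31 reaches July 31, 2006 -> 38 left
July 2006 has 31 days -> back to June 30, 2006 -> 7 left
June 2006: 30 - 7 = 23 -> lands on June 23

Result: 2006-06-23


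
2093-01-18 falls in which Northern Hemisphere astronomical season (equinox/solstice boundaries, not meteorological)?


Date: January 18
Astronomical Winter (approx.; exact equinox/solstice day varies by year): December 21 to March 19
January 18 falls within the Winter window

Winter


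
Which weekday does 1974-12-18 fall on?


Date: December 18, 1974
Anchor: Jan 1, 1974. With p = 1974 - 1 = 1973: (p + p//4 - p//100 + p//400) mod 7 = (1973 + 493 - 19 + 4) mod 7 = 2451 mod 7 = 1 -> Tuesday (Mon=0 ... Sun=6)
Days before December (Jan-Nov): 334; offset = 334 + 18 - 1 = 351
Weekday index = (1 + 351) mod 7 = 2

Day of the week: Wednesday


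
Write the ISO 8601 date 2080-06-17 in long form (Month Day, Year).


ISO 2080-06-17 parses as year=2080, month=06, day=17
Month 6 -> June

June 17, 2080


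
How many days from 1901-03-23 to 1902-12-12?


From 1901-03-23 to 1902-12-12
1901-03-23: days before March = 31 + 28 = 59 (1901 is not a leap year); day of year = 59 + 23 = 82
1902-12-12: days before December = 31 + 28 + 31 + 30 + 31 + 30 + 31 + 31 + 30 + 31 + 30 = 334 (1902 is not a leap year); day of year = 334 + 12 = 346
Rest of 1901: 365 - 82 = 283
Total = 283 + 346 = 629

629 days


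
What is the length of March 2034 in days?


March 2034

31 days


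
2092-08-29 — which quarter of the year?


Month: August (month 8)
Q1: Jan-Mar, Q2: Apr-Jun, Q3: Jul-Sep, Q4: Oct-Dec

Q3


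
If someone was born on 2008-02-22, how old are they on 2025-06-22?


Birth: 2008-02-22
Reference: 2025-06-22
Year difference: 2025 - 2008 = 17

17 years old


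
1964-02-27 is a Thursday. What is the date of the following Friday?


Current: Thursday
Target: Friday
Days ahead: 1

Next Friday: 1964-02-28


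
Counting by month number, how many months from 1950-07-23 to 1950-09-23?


From July 1950 to September 1950
0 years * 12 = 0 months, plus 2 months = 2

2 months


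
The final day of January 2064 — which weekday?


January 2064 has 31 days
Anchor: Jan 1, 2064. With p = 2064 - 1 = 2063: (p + p//4 - p//100 + p//400) mod 7 = (2063 + 515 - 20 + 5) mod 7 = 2563 mod 7 = 1 -> Tuesday (Mon=0 ... Sun=6)
January 1 is the anchor itself -> Tuesday
Last day offset: 31 - 1 = 30 days
Weekday index = (1 + 30) mod 7 = 3

Thursday, January 31


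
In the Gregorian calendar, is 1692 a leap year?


Gregorian leap year rule: divisible by 4, but not by 100, unless also by 400.
1692 is divisible by 4 but not 100 -> leap year

Yes


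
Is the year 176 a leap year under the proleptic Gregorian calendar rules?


Gregorian leap year rule: divisible by 4, but not by 100, unless also by 400.
176 is divisible by 4 but not 100 -> leap year

Yes


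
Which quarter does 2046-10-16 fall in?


Month: October (month 10)
Q1: Jan-Mar, Q2: Apr-Jun, Q3: Jul-Sep, Q4: Oct-Dec

Q4


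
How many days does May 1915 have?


May 1915

31 days


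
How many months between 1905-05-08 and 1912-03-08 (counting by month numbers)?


From May 1905 to March 1912
7 years * 12 = 84 months, minus 2 months = 82

82 months


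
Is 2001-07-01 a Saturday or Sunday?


Anchor: Jan 1, 2001. With p = 2001 - 1 = 2000: (p + p//4 - p//100 + p//400) mod 7 = (2000 + 500 - 20 + 5) mod 7 = 2485 mod 7 = 0 -> Monday (Mon=0 ... Sun=6)
Day of year: 182; offset = 181
Weekday index = (0 + 181) mod 7 = 6 -> Sunday
Weekend days: Saturday, Sunday

Yes


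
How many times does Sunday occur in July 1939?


July 1939 has 31 days
Anchor: Jan 1, 1939. With p = 1939 - 1 = 1938: (p + p//4 - p//100 + p//400) mod 7 = (1938 + 484 - 19 + 4) mod 7 = 2407 mod 7 = 6 -> Sunday (Mon=0 ... Sun=6)
Days before July (Jan-Jun): 181; July 1 index = (6 + 181) mod 7 = 5 -> Saturday
First Sunday is July 2
Sundays: 2, 9, 16, 23, 30

5 Sundays


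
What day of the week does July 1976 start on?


Target: July 1, 1976
Anchor: Jan 1, 1976. With p = 1976 - 1 = 1975: (p + p//4 - p//100 + p//400) mod 7 = (1975 + 493 - 19 + 4) mod 7 = 2453 mod 7 = 3 -> Thursday (Mon=0 ... Sun=6)
Days before July (Jan-Jun): 182 days
Weekday index = (3 + 182) mod 7 = 3

Thursday


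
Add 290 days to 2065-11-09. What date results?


Start: 2065-11-09, add 290 days
November 2065 has 30 days: 30 - 9 = 21 days to November 30 -> 269 left
December 2065 has 31 days -> 238 left
January 2066 has 31 days -> 207 left
February 2066 has 28 days -> 179 left
March 2066 has 31 days -> 148 left
April 2066 has 30 days -> 118 left
May 2066 has 31 days -> 87 left
June 2066 has 30 days -> 57 left
July 2066 has 31 days -> 26 left
August 2066: 26 <= 31 -> lands on August 26

Result: 2066-08-26


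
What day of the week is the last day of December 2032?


December 2032 has 31 days
Anchor: Jan 1, 2032. With p = 2032 - 1 = 2031: (p + p//4 - p//100 + p//400) mod 7 = (2031 + 507 - 20 + 5) mod 7 = 2523 mod 7 = 3 -> Thursday (Mon=0 ... Sun=6)
Days before December (Jan-Nov): 335; December 1 index = (3 + 335) mod 7 = 2 -> Wednesday
Last day offset: 31 - 1 = 30 days
Weekday index = (2 + 30) mod 7 = 4

Friday, December 31


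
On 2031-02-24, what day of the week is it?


Date: February 24, 2031
Anchor: Jan 1, 2031. With p = 2031 - 1 = 2030: (p + p//4 - p//100 + p//400) mod 7 = (2030 + 507 - 20 + 5) mod 7 = 2522 mod 7 = 2 -> Wednesday (Mon=0 ... Sun=6)
Days before February (Jan): 31; offset = 31 + 24 - 1 = 54
Weekday index = (2 + 54) mod 7 = 0

Day of the week: Monday


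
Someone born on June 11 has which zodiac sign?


Date: June 11
Conventional tropical zodiac dates: Gemini from May 21 onward; Cancer starts June 21
June 11 falls within the Gemini range

Gemini


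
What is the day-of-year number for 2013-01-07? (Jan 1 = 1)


Date: January 7, 2013
No months before January
Plus 7 days in January

Day of year: 7


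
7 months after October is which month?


October is month 10
10 + 7 = 17; wrap: 17 - 12 = 5

May


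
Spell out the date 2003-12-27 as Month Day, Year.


ISO 2003-12-27 parses as year=2003, month=12, day=27
Month 12 -> December

December 27, 2003


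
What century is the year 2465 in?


Century = (year - 1) // 100 + 1
= (2465 - 1) // 100 + 1
= 2464 // 100 + 1
= 24 + 1

25th century


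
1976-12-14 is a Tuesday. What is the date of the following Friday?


Current: Tuesday
Target: Friday
Days ahead: 3

Next Friday: 1976-12-17


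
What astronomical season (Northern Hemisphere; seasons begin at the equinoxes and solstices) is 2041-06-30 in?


Date: June 30
Astronomical Summer (approx.; exact equinox/solstice day varies by year): June 21 to September 21
June 30 falls within the Summer window

Summer


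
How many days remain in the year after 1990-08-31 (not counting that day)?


Day of year: 243 of 365
Remaining = 365 - 243

122 days


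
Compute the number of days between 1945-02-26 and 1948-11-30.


From 1945-02-26 to 1948-11-30
1945-02-26: days before February = 31; day of year = 31 + 26 = 57
1948-11-30: days before November = 31 + 29 + 31 + 30 + 31 + 30 + 31 + 31 + 30 + 31 = 305 (1948 is a leap year); day of year = 305 + 30 = 335
Rest of 1945: 365 - 57 = 308
Full years 1946 (365), 1947 (365): 730
Total = 308 + 730 + 335 = 1373

1373 days


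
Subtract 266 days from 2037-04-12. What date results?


Start: 2037-04-12, subtract 266 days
Back 12 days from April 12 reaches March 31, 2037 -> 254 left
March 2037 has 31 days -> back to February 28, 2037 -> 223 left
February 2037 has 28 days -> back to January 31, 2037 -> 195 left
January 2037 has 31 days -> back to December 31, 2036 -> 164 left
December 2036 has 31 days -> back to November 30, 2036 -> 133 left
November 2036 has 30 days -> back to October 31, 2036 -> 103 left
October 2036 has 31 days -> back to September 30, 2036 -> 72 left
September 2036 has 30 days -> back to August 31, 2036 -> 42 left
August 2036 has 31 days -> back to July 31, 2036 -> 11 left
July 2036: 31 - 11 = 20 -> lands on July 20

Result: 2036-07-20


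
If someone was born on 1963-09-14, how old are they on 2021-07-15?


Birth: 1963-09-14
Reference: 2021-07-15
Year difference: 2021 - 1963 = 58
Birthday not yet reached in 2021, subtract 1

57 years old


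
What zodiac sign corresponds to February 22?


Date: February 22
Conventional tropical zodiac dates: Pisces from February 19 onward; Aries starts March 21
February 22 falls within the Pisces range

Pisces


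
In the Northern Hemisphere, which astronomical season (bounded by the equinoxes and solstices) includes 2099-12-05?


Date: December 5
Astronomical Autumn (approx.; exact equinox/solstice day varies by year): September 22 to December 20
December 5 falls within the Autumn window

Autumn


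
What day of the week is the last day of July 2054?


July 2054 has 31 days
Anchor: Jan 1, 2054. With p = 2054 - 1 = 2053: (p + p//4 - p//100 + p//400) mod 7 = (2053 + 513 - 20 + 5) mod 7 = 2551 mod 7 = 3 -> Thursday (Mon=0 ... Sun=6)
Days before July (Jan-Jun): 181; July 1 index = (3 + 181) mod 7 = 2 -> Wednesday
Last day offset: 31 - 1 = 30 days
Weekday index = (2 + 30) mod 7 = 4

Friday, July 31


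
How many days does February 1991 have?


February 1991 (leap year: no)

28 days


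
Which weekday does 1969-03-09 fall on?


Date: March 9, 1969
Anchor: Jan 1, 1969. With p = 1969 - 1 = 1968: (p + p//4 - p//100 + p//400) mod 7 = (1968 + 492 - 19 + 4) mod 7 = 2445 mod 7 = 2 -> Wednesday (Mon=0 ... Sun=6)
Days before March (Jan-Feb): 59; offset = 59 + 9 - 1 = 67
Weekday index = (2 + 67) mod 7 = 6

Day of the week: Sunday


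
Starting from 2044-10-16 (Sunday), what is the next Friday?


Current: Sunday
Target: Friday
Days ahead: 5

Next Friday: 2044-10-21


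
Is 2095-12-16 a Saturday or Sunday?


Anchor: Jan 1, 2095. With p = 2095 - 1 = 2094: (p + p//4 - p//100 + p//400) mod 7 = (2094 + 523 - 20 + 5) mod 7 = 2602 mod 7 = 5 -> Saturday (Mon=0 ... Sun=6)
Day of year: 350; offset = 349
Weekday index = (5 + 349) mod 7 = 4 -> Friday
Weekend days: Saturday, Sunday

No


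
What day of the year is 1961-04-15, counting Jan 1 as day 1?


Date: April 15, 1961
Days in months 1 through 3: 90
Plus 15 days in April

Day of year: 105


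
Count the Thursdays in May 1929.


May 1929 has 31 days
Anchor: Jan 1, 1929. With p = 1929 - 1 = 1928: (p + p//4 - p//100 + p//400) mod 7 = (1928 + 482 - 19 + 4) mod 7 = 2395 mod 7 = 1 -> Tuesday (Mon=0 ... Sun=6)
Days before May (Jan-Apr): 120; May 1 index = (1 + 120) mod 7 = 2 -> Wednesday
First Thursday is May 2
Thursdays: 2, 9, 16, 23, 30

5 Thursdays


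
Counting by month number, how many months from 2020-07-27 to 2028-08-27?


From July 2020 to August 2028
8 years * 12 = 96 months, plus 1 month = 97

97 months


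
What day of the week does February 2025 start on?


Target: February 1, 2025
Anchor: Jan 1, 2025. With p = 2025 - 1 = 2024: (p + p//4 - p//100 + p//400) mod 7 = (2024 + 506 - 20 + 5) mod 7 = 2515 mod 7 = 2 -> Wednesday (Mon=0 ... Sun=6)
Days before February (Jan): 31 days
Weekday index = (2 + 31) mod 7 = 5

Saturday


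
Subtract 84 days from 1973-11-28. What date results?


Start: 1973-11-28, subtract 84 days
Back 28 days from November 28 reaches October 31, 1973 -> 56 left
October 1973 has 31 days -> back to September 30, 1973 -> 25 left
September 1973: 30 - 25 = 5 -> lands on September 5

Result: 1973-09-05


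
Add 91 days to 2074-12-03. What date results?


Start: 2074-12-03, add 91 days
December 2074 has 31 days: 31 - 3 = 28 days to December 31 -> 63 left
January 2075 has 31 days -> 32 left
February 2075 has 28 days -> 4 left
March 2075: 4 <= 31 -> lands on March 4

Result: 2075-03-04


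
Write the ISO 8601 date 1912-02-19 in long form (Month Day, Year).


ISO 1912-02-19 parses as year=1912, month=02, day=19
Month 2 -> February

February 19, 1912


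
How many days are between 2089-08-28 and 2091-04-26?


From 2089-08-28 to 2091-04-26
2089-08-28: days before August = 31 + 28 + 31 + 30 + 31 + 30 + 31 = 212 (2089 is not a leap year); day of year = 212 + 28 = 240
2091-04-26: days before April = 31 + 28 + 31 = 90 (2091 is not a leap year); day of year = 90 + 26 = 116
Rest of 2089: 365 - 240 = 125
Full years 2090 (365): 365
Total = 125 + 365 + 116 = 606

606 days


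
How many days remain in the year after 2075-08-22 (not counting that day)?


Day of year: 234 of 365
Remaining = 365 - 234

131 days


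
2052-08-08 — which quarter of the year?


Month: August (month 8)
Q1: Jan-Mar, Q2: Apr-Jun, Q3: Jul-Sep, Q4: Oct-Dec

Q3


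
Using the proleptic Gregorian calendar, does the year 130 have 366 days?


Gregorian leap year rule: divisible by 4, but not by 100, unless also by 400.
130 is not divisible by 4 -> not a leap year

No


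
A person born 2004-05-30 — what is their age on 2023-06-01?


Birth: 2004-05-30
Reference: 2023-06-01
Year difference: 2023 - 2004 = 19

19 years old


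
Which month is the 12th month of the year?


Month 12 of 12

December


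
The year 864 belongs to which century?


Century = (year - 1) // 100 + 1
= (864 - 1) // 100 + 1
= 863 // 100 + 1
= 8 + 1

9th century


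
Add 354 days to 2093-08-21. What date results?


Start: 2093-08-21, add 354 days
August 2093 has 31 days: 31 - 21 = 10 days to August 31 -> 344 left
September 2093 has 30 days -> 314 left
October 2093 has 31 days -> 283 left
November 2093 has 30 days -> 253 left
December 2093 has 31 days -> 222 left
January 2094 has 31 days -> 191 left
February 2094 has 28 days -> 163 left
March 2094 has 31 days -> 132 left
April 2094 has 30 days -> 102 left
May 2094 has 31 days -> 71 left
June 2094 has 30 days -> 41 left
July 2094 has 31 days -> 10 left
August 2094: 10 <= 31 -> lands on August 10

Result: 2094-08-10


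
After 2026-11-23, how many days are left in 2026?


Day of year: 327 of 365
Remaining = 365 - 327

38 days


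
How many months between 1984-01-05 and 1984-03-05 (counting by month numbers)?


From January 1984 to March 1984
0 years * 12 = 0 months, plus 2 months = 2

2 months


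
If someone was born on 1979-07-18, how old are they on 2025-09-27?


Birth: 1979-07-18
Reference: 2025-09-27
Year difference: 2025 - 1979 = 46

46 years old


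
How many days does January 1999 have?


January 1999

31 days


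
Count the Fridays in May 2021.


May 2021 has 31 days
Anchor: Jan 1, 2021. With p = 2021 - 1 = 2020: (p + p//4 - p//100 + p//400) mod 7 = (2020 + 505 - 20 + 5) mod 7 = 2510 mod 7 = 4 -> Friday (Mon=0 ... Sun=6)
Days before May (Jan-Apr): 120; May 1 index = (4 + 120) mod 7 = 5 -> Saturday
First Friday is May 7
Fridays: 7, 14, 21, 28

4 Fridays


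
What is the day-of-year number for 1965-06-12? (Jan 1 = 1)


Date: June 12, 1965
Days in months 1 through 5: 151
Plus 12 days in June

Day of year: 163


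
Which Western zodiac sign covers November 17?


Date: November 17
Conventional tropical zodiac dates: Scorpio from October 23 onward; Sagittarius starts November 22
November 17 falls within the Scorpio range

Scorpio


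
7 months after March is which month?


March is month 3
3 + 7 = 10

October


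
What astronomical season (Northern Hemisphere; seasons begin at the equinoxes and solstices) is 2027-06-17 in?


Date: June 17
Astronomical Spring (approx.; exact equinox/solstice day varies by year): March 20 to June 20
June 17 falls within the Spring window

Spring


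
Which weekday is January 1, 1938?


Target: January 1, 1938
Anchor: Jan 1, 1938. With p = 1938 - 1 = 1937: (p + p//4 - p//100 + p//400) mod 7 = (1937 + 484 - 19 + 4) mod 7 = 2406 mod 7 = 5 -> Saturday (Mon=0 ... Sun=6)
Offset from anchor: 0 days
Weekday index = (5 + 0) mod 7 = 5

Saturday


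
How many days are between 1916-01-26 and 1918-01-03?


From 1916-01-26 to 1918-01-03
1916-01-26: day of year = 26
1918-01-03: day of year = 3
Rest of 1916: 366 - 26 = 340
Full years 1917 (365): 365
Total = 340 + 365 + 3 = 708

708 days


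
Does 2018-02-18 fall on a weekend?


Anchor: Jan 1, 2018. With p = 2018 - 1 = 2017: (p + p//4 - p//100 + p//400) mod 7 = (2017 + 504 - 20 + 5) mod 7 = 2506 mod 7 = 0 -> Monday (Mon=0 ... Sun=6)
Day of year: 49; offset = 48
Weekday index = (0 + 48) mod 7 = 6 -> Sunday
Weekend days: Saturday, Sunday

Yes


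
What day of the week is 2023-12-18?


Date: December 18, 2023
Anchor: Jan 1, 2023. With p = 2023 - 1 = 2022: (p + p//4 - p//100 + p//400) mod 7 = (2022 + 505 - 20 + 5) mod 7 = 2512 mod 7 = 6 -> Sunday (Mon=0 ... Sun=6)
Days before December (Jan-Nov): 334; offset = 334 + 18 - 1 = 351
Weekday index = (6 + 351) mod 7 = 0

Day of the week: Monday


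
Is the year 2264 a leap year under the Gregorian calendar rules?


Gregorian leap year rule: divisible by 4, but not by 100, unless also by 400.
2264 is divisible by 4 but not 100 -> leap year

Yes


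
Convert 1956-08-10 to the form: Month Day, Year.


ISO 1956-08-10 parses as year=1956, month=08, day=10
Month 8 -> August

August 10, 1956


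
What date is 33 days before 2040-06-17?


Start: 2040-06-17, subtract 33 days
Back 17 days from June 17 reaches May 31, 2040 -> 16 left
May 2040: 31 - 16 = 15 -> lands on May 15

Result: 2040-05-15


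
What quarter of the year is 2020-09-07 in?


Month: September (month 9)
Q1: Jan-Mar, Q2: Apr-Jun, Q3: Jul-Sep, Q4: Oct-Dec

Q3


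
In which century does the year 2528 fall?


Century = (year - 1) // 100 + 1
= (2528 - 1) // 100 + 1
= 2527 // 100 + 1
= 25 + 1

26th century


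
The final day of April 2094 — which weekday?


April 2094 has 30 days
Anchor: Jan 1, 2094. With p = 2094 - 1 = 2093: (p + p//4 - p//100 + p//400) mod 7 = (2093 + 523 - 20 + 5) mod 7 = 2601 mod 7 = 4 -> Friday (Mon=0 ... Sun=6)
Days before April (Jan-Mar): 90; April 1 index = (4 + 90) mod 7 = 3 -> Thursday
Last day offset: 30 - 1 = 29 days
Weekday index = (3 + 29) mod 7 = 4

Friday, April 30


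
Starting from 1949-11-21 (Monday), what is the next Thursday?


Current: Monday
Target: Thursday
Days ahead: 3

Next Thursday: 1949-11-24


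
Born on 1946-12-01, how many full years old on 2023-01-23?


Birth: 1946-12-01
Reference: 2023-01-23
Year difference: 2023 - 1946 = 77
Birthday not yet reached in 2023, subtract 1

76 years old


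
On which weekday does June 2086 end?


June 2086 has 30 days
Anchor: Jan 1, 2086. With p = 2086 - 1 = 2085: (p + p//4 - p//100 + p//400) mod 7 = (2085 + 521 - 20 + 5) mod 7 = 2591 mod 7 = 1 -> Tuesday (Mon=0 ... Sun=6)
Days before June (Jan-May): 151; June 1 index = (1 + 151) mod 7 = 5 -> Saturday
Last day offset: 30 - 1 = 29 days
Weekday index = (5 + 29) mod 7 = 6

Sunday, June 30


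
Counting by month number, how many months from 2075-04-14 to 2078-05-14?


From April 2075 to May 2078
3 years * 12 = 36 months, plus 1 month = 37

37 months


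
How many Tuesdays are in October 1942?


October 1942 has 31 days
Anchor: Jan 1, 1942. With p = 1942 - 1 = 1941: (p + p//4 - p//100 + p//400) mod 7 = (1941 + 485 - 19 + 4) mod 7 = 2411 mod 7 = 3 -> Thursday (Mon=0 ... Sun=6)
Days before October (Jan-Sep): 273; October 1 index = (3 + 273) mod 7 = 3 -> Thursday
First Tuesday is October 6
Tuesdays: 6, 13, 20, 27

4 Tuesdays


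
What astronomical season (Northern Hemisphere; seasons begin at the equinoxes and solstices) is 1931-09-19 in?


Date: September 19
Astronomical Summer (approx.; exact equinox/solstice day varies by year): June 21 to September 21
September 19 falls within the Summer window

Summer
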